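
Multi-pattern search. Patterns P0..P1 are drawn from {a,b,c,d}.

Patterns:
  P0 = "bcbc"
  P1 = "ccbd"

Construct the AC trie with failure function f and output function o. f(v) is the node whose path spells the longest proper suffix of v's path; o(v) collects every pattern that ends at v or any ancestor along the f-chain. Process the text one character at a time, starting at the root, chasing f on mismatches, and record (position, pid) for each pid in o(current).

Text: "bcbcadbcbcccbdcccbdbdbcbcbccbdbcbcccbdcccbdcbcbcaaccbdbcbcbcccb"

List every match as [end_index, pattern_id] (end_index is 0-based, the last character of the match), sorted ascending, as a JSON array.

Build:
Trie nodes:
  0='ε' goto b→1 c→5
  1='b' goto c→2
  2='bc' goto b→3
  3='bcb' goto c→4
  4='bcbc' goto ·  ←P0
  5='c' goto c→6
  6='cc' goto b→7
  7='ccb' goto d→8
  8='ccbd' goto ·  ←P1

Failure links (BFS by depth):
  fail(1) 'b': from fail(0)=0 chase 'b': 0 ⇒ 0;  out=∅∪out(0)=∅
  fail(5) 'c': from fail(0)=0 chase 'c': 0 ⇒ 0;  out=∅∪out(0)=∅
  fail(2) 'bc': from fail(1)=0 chase 'c': 0 ⇒ 5;  out=∅∪out(5)=∅
  fail(6) 'cc': from fail(5)=0 chase 'c': 0 ⇒ 5;  out=∅∪out(5)=∅
  fail(3) 'bcb': from fail(2)=5 chase 'b': 5→0 ⇒ 1;  out=∅∪out(1)=∅
  fail(7) 'ccb': from fail(6)=5 chase 'b': 5→0 ⇒ 1;  out=∅∪out(1)=∅
  fail(4) 'bcbc': from fail(3)=1 chase 'c': 1 ⇒ 2;  out={0}∪out(2)={0}
  fail(8) 'ccbd': from fail(7)=1 chase 'd': 1→0 ⇒ 0;  out={1}∪out(0)={1}

Text stream:
pos 0 'b': at 1
pos 1 'c': at 2
pos 2 'b': at 3
pos 3 'c': at 4  → match P0@[0:3]
pos 4 'a': at 0 ·f
pos 5 'd': at 0
pos 6 'b': at 1
pos 7 'c': at 2
pos 8 'b': at 3
pos 9 'c': at 4  → match P0@[6:9]
pos 10 'c': at 6 ·f
pos 11 'c': at 6 ·f
pos 12 'b': at 7
pos 13 'd': at 8  → match P1@[10:13]
pos 14 'c': at 5 ·f
pos 15 'c': at 6
pos 16 'c': at 6 ·f
pos 17 'b': at 7
pos 18 'd': at 8  → match P1@[15:18]
pos 19 'b': at 1 ·f
pos 20 'd': at 0 ·f
pos 21 'b': at 1
pos 22 'c': at 2
pos 23 'b': at 3
pos 24 'c': at 4  → match P0@[21:24]
pos 25 'b': at 3 ·f
pos 26 'c': at 4  → match P0@[23:26]
pos 27 'c': at 6 ·f
pos 28 'b': at 7
pos 29 'd': at 8  → match P1@[26:29]
pos 30 'b': at 1 ·f
pos 31 'c': at 2
pos 32 'b': at 3
pos 33 'c': at 4  → match P0@[30:33]
pos 34 'c': at 6 ·f
pos 35 'c': at 6 ·f
pos 36 'b': at 7
pos 37 'd': at 8  → match P1@[34:37]
pos 38 'c': at 5 ·f
pos 39 'c': at 6
pos 40 'c': at 6 ·f
pos 41 'b': at 7
pos 42 'd': at 8  → match P1@[39:42]
pos 43 'c': at 5 ·f
pos 44 'b': at 1 ·f
pos 45 'c': at 2
pos 46 'b': at 3
pos 47 'c': at 4  → match P0@[44:47]
pos 48 'a': at 0 ·f
pos 49 'a': at 0
pos 50 'c': at 5
pos 51 'c': at 6
pos 52 'b': at 7
pos 53 'd': at 8  → match P1@[50:53]
pos 54 'b': at 1 ·f
pos 55 'c': at 2
pos 56 'b': at 3
pos 57 'c': at 4  → match P0@[54:57]
pos 58 'b': at 3 ·f
pos 59 'c': at 4  → match P0@[56:59]
pos 60 'c': at 6 ·f
pos 61 'c': at 6 ·f
pos 62 'b': at 7

Matches: [[3,0],[9,0],[13,1],[18,1],[24,0],[26,0],[29,1],[33,0],[37,1],[42,1],[47,0],[53,1],[57,0],[59,0]]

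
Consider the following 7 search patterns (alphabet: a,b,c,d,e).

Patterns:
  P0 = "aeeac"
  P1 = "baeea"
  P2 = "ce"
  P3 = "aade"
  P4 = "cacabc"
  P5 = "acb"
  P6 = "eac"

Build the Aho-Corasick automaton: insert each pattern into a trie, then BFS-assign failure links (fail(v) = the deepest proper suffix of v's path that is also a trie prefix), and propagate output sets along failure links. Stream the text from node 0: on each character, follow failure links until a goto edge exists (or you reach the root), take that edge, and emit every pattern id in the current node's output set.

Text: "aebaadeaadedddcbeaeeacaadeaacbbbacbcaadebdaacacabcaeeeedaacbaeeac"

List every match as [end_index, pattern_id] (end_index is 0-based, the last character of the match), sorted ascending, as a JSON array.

Construct AC machine:
Trie (insert patterns):
  n0 'ε': a→1 b→6 c→11 e→23
  n1 'a': a→13 c→21 e→2
  n2 'ae': e→3
  n3 'aee': a→4
  n4 'aeea': c→5
  n5 'aeeac': ·  [P0 ends]
  n6 'b': a→7
  n7 'ba': e→8
  n8 'bae': e→9
  n9 'baee': a→10
  n10 'baeea': ·  [P1 ends]
  n11 'c': a→16 e→12
  n12 'ce': ·  [P2 ends]
  n13 'aa': d→14
  n14 'aad': e→15
  n15 'aade': ·  [P3 ends]
  n16 'ca': c→17
  n17 'cac': a→18
  n18 'caca': b→19
  n19 'cacab': c→20
  n20 'cacabc': ·  [P4 ends]
  n21 'ac': b→22
  n22 'acb': ·  [P5 ends]
  n23 'e': a→24
  n24 'ea': c→25
  n25 'eac': ·  [P6 ends]

Failure links (BFS by depth):
  n1('a'): parent n0 fail=0; on 'a' 0 → fail=0;  out ∅∪∅=∅
  n6('b'): parent n0 fail=0; on 'b' 0 → fail=0;  out ∅∪∅=∅
  n11('c'): parent n0 fail=0; on 'c' 0 → fail=0;  out ∅∪∅=∅
  n23('e'): parent n0 fail=0; on 'e' 0 → fail=0;  out ∅∪∅=∅
  n2('ae'): parent n1 fail=0; on 'e' 0 → fail=23;  out ∅∪∅=∅
  n7('ba'): parent n6 fail=0; on 'a' 0 → fail=1;  out ∅∪∅=∅
  n12('ce'): parent n11 fail=0; on 'e' 0 → fail=23;  out {2}∪∅={2}
  n13('aa'): parent n1 fail=0; on 'a' 0 → fail=1;  out ∅∪∅=∅
  n16('ca'): parent n11 fail=0; on 'a' 0 → fail=1;  out ∅∪∅=∅
  n21('ac'): parent n1 fail=0; on 'c' 0 → fail=11;  out ∅∪∅=∅
  n24('ea'): parent n23 fail=0; on 'a' 0 → fail=1;  out ∅∪∅=∅
  n3('aee'): parent n2 fail=23; on 'e' 23→0 → fail=23;  out ∅∪∅=∅
  n8('bae'): parent n7 fail=1; on 'e' 1 → fail=2;  out ∅∪∅=∅
  n14('aad'): parent n13 fail=1; on 'd' 1→0 → fail=0;  out ∅∪∅=∅
  n17('cac'): parent n16 fail=1; on 'c' 1 → fail=21;  out ∅∪∅=∅
  n22('acb'): parent n21 fail=11; on 'b' 11→0 → fail=6;  out {5}∪∅={5}
  n25('eac'): parent n24 fail=1; on 'c' 1 → fail=21;  out {6}∪∅={6}
  n4('aeea'): parent n3 fail=23; on 'a' 23 → fail=24;  out ∅∪∅=∅
  n9('baee'): parent n8 fail=2; on 'e' 2 → fail=3;  out ∅∪∅=∅
  n15('aade'): parent n14 fail=0; on 'e' 0 → fail=23;  out {3}∪∅={3}
  n18('caca'): parent n17 fail=21; on 'a' 21→11 → fail=16;  out ∅∪∅=∅
  n5('aeeac'): parent n4 fail=24; on 'c' 24 → fail=25;  out {0}∪{6}={0,6}
  n10('baeea'): parent n9 fail=3; on 'a' 3 → fail=4;  out {1}∪∅={1}
  n19('cacab'): parent n18 fail=16; on 'b' 16→1→0 → fail=6;  out ∅∪∅=∅
  n20('cacabc'): parent n19 fail=6; on 'c' 6→0 → fail=11;  out {4}∪∅={4}

Text stream:
[0] read 'a'  n0⇒n1
[1] read 'e'  n1⇒n2
[2] read 'b'  n2⇒n6 ·f
[3] read 'a'  n6⇒n7
[4] read 'a'  n7⇒n13 ·f
[5] read 'd'  n13⇒n14
[6] read 'e'  n14⇒n15  ** P3@[3:6]
[7] read 'a'  n15⇒n24 ·f
[8] read 'a'  n24⇒n13 ·f
[9] read 'd'  n13⇒n14
[10] read 'e'  n14⇒n15  ** P3@[7:10]
[11] read 'd'  n15⇒n0 ·f
[12] read 'd'  n0⇒n0
[13] read 'd'  n0⇒n0
[14] read 'c'  n0⇒n11
[15] read 'b'  n11⇒n6 ·f
[16] read 'e'  n6⇒n23 ·f
[17] read 'a'  n23⇒n24
[18] read 'e'  n24⇒n2 ·f
[19] read 'e'  n2⇒n3
[20] read 'a'  n3⇒n4
[21] read 'c'  n4⇒n5  ** P0@[17:21],P6@[19:21]
[22] read 'a'  n5⇒n16 ·f
[23] read 'a'  n16⇒n13 ·f
[24] read 'd'  n13⇒n14
[25] read 'e'  n14⇒n15  ** P3@[22:25]
[26] read 'a'  n15⇒n24 ·f
[27] read 'a'  n24⇒n13 ·f
[28] read 'c'  n13⇒n21 ·f
[29] read 'b'  n21⇒n22  ** P5@[27:29]
[30] read 'b'  n22⇒n6 ·f
[31] read 'b'  n6⇒n6 ·f
[32] read 'a'  n6⇒n7
[33] read 'c'  n7⇒n21 ·f
[34] read 'b'  n21⇒n22  ** P5@[32:34]
[35] read 'c'  n22⇒n11 ·f
[36] read 'a'  n11⇒n16
[37] read 'a'  n16⇒n13 ·f
[38] read 'd'  n13⇒n14
[39] read 'e'  n14⇒n15  ** P3@[36:39]
[40] read 'b'  n15⇒n6 ·f
[41] read 'd'  n6⇒n0 ·f
[42] read 'a'  n0⇒n1
[43] read 'a'  n1⇒n13
[44] read 'c'  n13⇒n21 ·f
[45] read 'a'  n21⇒n16 ·f
[46] read 'c'  n16⇒n17
[47] read 'a'  n17⇒n18
[48] read 'b'  n18⇒n19
[49] read 'c'  n19⇒n20  ** P4@[44:49]
[50] read 'a'  n20⇒n16 ·f
[51] read 'e'  n16⇒n2 ·f
[52] read 'e'  n2⇒n3
[53] read 'e'  n3⇒n23 ·f
[54] read 'e'  n23⇒n23 ·f
[55] read 'd'  n23⇒n0 ·f
[56] read 'a'  n0⇒n1
[57] read 'a'  n1⇒n13
[58] read 'c'  n13⇒n21 ·f
[59] read 'b'  n21⇒n22  ** P5@[57:59]
[60] read 'a'  n22⇒n7 ·f
[61] read 'e'  n7⇒n8
[62] read 'e'  n8⇒n9
[63] read 'a'  n9⇒n10  ** P1@[59:63]
[64] read 'c'  n10⇒n5 ·f  ** P0@[60:64],P6@[62:64]

All matches (sorted): [[6,3],[10,3],[21,0],[21,6],[25,3],[29,5],[34,5],[39,3],[49,4],[59,5],[63,1],[64,0],[64,6]]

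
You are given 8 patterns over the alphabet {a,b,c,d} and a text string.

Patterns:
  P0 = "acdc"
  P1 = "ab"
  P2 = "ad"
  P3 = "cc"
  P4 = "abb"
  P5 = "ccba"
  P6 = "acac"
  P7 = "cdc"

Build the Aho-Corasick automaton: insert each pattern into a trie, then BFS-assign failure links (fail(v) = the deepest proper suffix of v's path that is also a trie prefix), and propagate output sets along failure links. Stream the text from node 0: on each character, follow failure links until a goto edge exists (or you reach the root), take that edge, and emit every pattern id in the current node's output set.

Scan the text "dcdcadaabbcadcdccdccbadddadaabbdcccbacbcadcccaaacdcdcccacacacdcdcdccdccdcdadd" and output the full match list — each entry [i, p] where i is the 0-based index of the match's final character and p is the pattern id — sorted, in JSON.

Construct AC machine:
Trie (insert patterns):
  n0 'ε': a→1 c→7
  n1 'a': b→5 c→2 d→6
  n2 'ac': a→12 d→3
  n3 'acd': c→4
  n4 'acdc': ·  ←P0
  n5 'ab': b→9  ←P1
  n6 'ad': ·  ←P2
  n7 'c': c→8 d→14
  n8 'cc': b→10  ←P3
  n9 'abb': ·  ←P4
  n10 'ccb': a→11
  n11 'ccba': ·  ←P5
  n12 'aca': c→13
  n13 'acac': ·  ←P6
  n14 'cd': c→15
  n15 'cdc': ·  ←P7

Failure links (BFS by depth):
  fail(1) 'a': from fail(0)=0 chase 'a': 0 ⇒ 0;  out=∅∪out(0)=∅
  fail(7) 'c': from fail(0)=0 chase 'c': 0 ⇒ 0;  out=∅∪out(0)=∅
  fail(2) 'ac': from fail(1)=0 chase 'c': 0 ⇒ 7;  out=∅∪out(7)=∅
  fail(5) 'ab': from fail(1)=0 chase 'b': 0 ⇒ 0;  out={1}∪out(0)={1}
  fail(6) 'ad': from fail(1)=0 chase 'd': 0 ⇒ 0;  out={2}∪out(0)={2}
  fail(8) 'cc': from fail(7)=0 chase 'c': 0 ⇒ 7;  out={3}∪out(7)={3}
  fail(14) 'cd': from fail(7)=0 chase 'd': 0 ⇒ 0;  out=∅∪out(0)=∅
  fail(3) 'acd': from fail(2)=7 chase 'd': 7 ⇒ 14;  out=∅∪out(14)=∅
  fail(9) 'abb': from fail(5)=0 chase 'b': 0 ⇒ 0;  out={4}∪out(0)={4}
  fail(10) 'ccb': from fail(8)=7 chase 'b': 7→0 ⇒ 0;  out=∅∪out(0)=∅
  fail(12) 'aca': from fail(2)=7 chase 'a': 7→0 ⇒ 1;  out=∅∪out(1)=∅
  fail(15) 'cdc': from fail(14)=0 chase 'c': 0 ⇒ 7;  out={7}∪out(7)={7}
  fail(4) 'acdc': from fail(3)=14 chase 'c': 14 ⇒ 15;  out={0}∪out(15)={0,7}
  fail(11) 'ccba': from fail(10)=0 chase 'a': 0 ⇒ 1;  out={5}∪out(1)={5}
  fail(13) 'acac': from fail(12)=1 chase 'c': 1 ⇒ 2;  out={6}∪out(2)={6}

Run:
i=0 'd': node 0→0
i=1 'c': node 0→7
i=2 'd': node 7→14
i=3 'c': node 14→15  → match P7@[1:3]
i=4 'a': node 15→1 (fail-walked)
i=5 'd': node 1→6  → match P2@[4:5]
i=6 'a': node 6→1 (fail-walked)
i=7 'a': node 1→1 (fail-walked)
i=8 'b': node 1→5  → match P1@[7:8]
i=9 'b': node 5→9  → match P4@[7:9]
i=10 'c': node 9→7 (fail-walked)
i=11 'a': node 7→1 (fail-walked)
i=12 'd': node 1→6  → match P2@[11:12]
i=13 'c': node 6→7 (fail-walked)
i=14 'd': node 7→14
i=15 'c': node 14→15  → match P7@[13:15]
i=16 'c': node 15→8 (fail-walked)  → match P3@[15:16]
i=17 'd': node 8→14 (fail-walked)
i=18 'c': node 14→15  → match P7@[16:18]
i=19 'c': node 15→8 (fail-walked)  → match P3@[18:19]
i=20 'b': node 8→10
i=21 'a': node 10→11  → match P5@[18:21]
i=22 'd': node 11→6 (fail-walked)  → match P2@[21:22]
i=23 'd': node 6→0 (fail-walked)
i=24 'd': node 0→0
i=25 'a': node 0→1
i=26 'd': node 1→6  → match P2@[25:26]
i=27 'a': node 6→1 (fail-walked)
i=28 'a': node 1→1 (fail-walked)
i=29 'b': node 1→5  → match P1@[28:29]
i=30 'b': node 5→9  → match P4@[28:30]
i=31 'd': node 9→0 (fail-walked)
i=32 'c': node 0→7
i=33 'c': node 7→8  → match P3@[32:33]
i=34 'c': node 8→8 (fail-walked)  → match P3@[33:34]
i=35 'b': node 8→10
i=36 'a': node 10→11  → match P5@[33:36]
i=37 'c': node 11→2 (fail-walked)
i=38 'b': node 2→0 (fail-walked)
i=39 'c': node 0→7
i=40 'a': node 7→1 (fail-walked)
i=41 'd': node 1→6  → match P2@[40:41]
i=42 'c': node 6→7 (fail-walked)
i=43 'c': node 7→8  → match P3@[42:43]
i=44 'c': node 8→8 (fail-walked)  → match P3@[43:44]
i=45 'a': node 8→1 (fail-walked)
i=46 'a': node 1→1 (fail-walked)
i=47 'a': node 1→1 (fail-walked)
i=48 'c': node 1→2
i=49 'd': node 2→3
i=50 'c': node 3→4  → match P0@[47:50],P7@[48:50]
i=51 'd': node 4→14 (fail-walked)
i=52 'c': node 14→15  → match P7@[50:52]
i=53 'c': node 15→8 (fail-walked)  → match P3@[52:53]
i=54 'c': node 8→8 (fail-walked)  → match P3@[53:54]
i=55 'a': node 8→1 (fail-walked)
i=56 'c': node 1→2
i=57 'a': node 2→12
i=58 'c': node 12→13  → match P6@[55:58]
i=59 'a': node 13→12 (fail-walked)
i=60 'c': node 12→13  → match P6@[57:60]
i=61 'd': node 13→3 (fail-walked)
i=62 'c': node 3→4  → match P0@[59:62],P7@[60:62]
i=63 'd': node 4→14 (fail-walked)
i=64 'c': node 14→15  → match P7@[62:64]
i=65 'd': node 15→14 (fail-walked)
i=66 'c': node 14→15  → match P7@[64:66]
i=67 'c': node 15→8 (fail-walked)  → match P3@[66:67]
i=68 'd': node 8→14 (fail-walked)
i=69 'c': node 14→15  → match P7@[67:69]
i=70 'c': node 15→8 (fail-walked)  → match P3@[69:70]
i=71 'd': node 8→14 (fail-walked)
i=72 'c': node 14→15  → match P7@[70:72]
i=73 'd': node 15→14 (fail-walked)
i=74 'a': node 14→1 (fail-walked)
i=75 'd': node 1→6  → match P2@[74:75]
i=76 'd': node 6→0 (fail-walked)

Result: [[3,7],[5,2],[8,1],[9,4],[12,2],[15,7],[16,3],[18,7],[19,3],[21,5],[22,2],[26,2],[29,1],[30,4],[33,3],[34,3],[36,5],[41,2],[43,3],[44,3],[50,0],[50,7],[52,7],[53,3],[54,3],[58,6],[60,6],[62,0],[62,7],[64,7],[66,7],[67,3],[69,7],[70,3],[72,7],[75,2]]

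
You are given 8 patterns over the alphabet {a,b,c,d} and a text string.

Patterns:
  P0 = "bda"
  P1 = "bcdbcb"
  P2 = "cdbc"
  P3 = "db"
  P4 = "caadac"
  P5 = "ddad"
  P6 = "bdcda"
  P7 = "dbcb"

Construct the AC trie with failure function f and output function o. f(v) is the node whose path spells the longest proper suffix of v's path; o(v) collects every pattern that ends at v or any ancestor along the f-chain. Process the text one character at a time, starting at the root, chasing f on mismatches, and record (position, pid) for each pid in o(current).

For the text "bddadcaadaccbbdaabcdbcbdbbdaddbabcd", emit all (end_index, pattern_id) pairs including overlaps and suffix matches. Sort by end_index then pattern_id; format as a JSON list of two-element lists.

Build automaton:
Trie (insert patterns):
  n0 'ε': b→1 c→9 d→13
  n1 'b': c→4 d→2
  n2 'bd': a→3 c→23
  n3 'bda': ·  [P0 ends]
  n4 'bc': d→5
  n5 'bcd': b→6
  n6 'bcdb': c→7
  n7 'bcdbc': b→8
  n8 'bcdbcb': ·  [P1 ends]
  n9 'c': a→15 d→10
  n10 'cd': b→11
  n11 'cdb': c→12
  n12 'cdbc': ·  [P2 ends]
  n13 'd': b→14 d→20
  n14 'db': c→26  [P3 ends]
  n15 'ca': a→16
  n16 'caa': d→17
  n17 'caad': a→18
  n18 'caada': c→19
  n19 'caadac': ·  [P4 ends]
  n20 'dd': a→21
  n21 'dda': d→22
  n22 'ddad': ·  [P5 ends]
  n23 'bdc': d→24
  n24 'bdcd': a→25
  n25 'bdcda': ·  [P6 ends]
  n26 'dbc': b→27
  n27 'dbcb': ·  [P7 ends]

BFS fail/out derivation:
  fail(1) 'b': from fail(0)=0 chase 'b': 0 ⇒ 0;  out=∅∪out(0)=∅
  fail(9) 'c': from fail(0)=0 chase 'c': 0 ⇒ 0;  out=∅∪out(0)=∅
  fail(13) 'd': from fail(0)=0 chase 'd': 0 ⇒ 0;  out=∅∪out(0)=∅
  fail(2) 'bd': from fail(1)=0 chase 'd': 0 ⇒ 13;  out=∅∪out(13)=∅
  fail(4) 'bc': from fail(1)=0 chase 'c': 0 ⇒ 9;  out=∅∪out(9)=∅
  fail(10) 'cd': from fail(9)=0 chase 'd': 0 ⇒ 13;  out=∅∪out(13)=∅
  fail(14) 'db': from fail(13)=0 chase 'b': 0 ⇒ 1;  out={3}∪out(1)={3}
  fail(15) 'ca': from fail(9)=0 chase 'a': 0 ⇒ 0;  out=∅∪out(0)=∅
  fail(20) 'dd': from fail(13)=0 chase 'd': 0 ⇒ 13;  out=∅∪out(13)=∅
  fail(3) 'bda': from fail(2)=13 chase 'a': 13→0 ⇒ 0;  out={0}∪out(0)={0}
  fail(5) 'bcd': from fail(4)=9 chase 'd': 9 ⇒ 10;  out=∅∪out(10)=∅
  fail(11) 'cdb': from fail(10)=13 chase 'b': 13 ⇒ 14;  out=∅∪out(14)={3}
  fail(16) 'caa': from fail(15)=0 chase 'a': 0 ⇒ 0;  out=∅∪out(0)=∅
  fail(21) 'dda': from fail(20)=13 chase 'a': 13→0 ⇒ 0;  out=∅∪out(0)=∅
  fail(23) 'bdc': from fail(2)=13 chase 'c': 13→0 ⇒ 9;  out=∅∪out(9)=∅
  fail(26) 'dbc': from fail(14)=1 chase 'c': 1 ⇒ 4;  out=∅∪out(4)=∅
  fail(6) 'bcdb': from fail(5)=10 chase 'b': 10 ⇒ 11;  out=∅∪out(11)={3}
  fail(12) 'cdbc': from fail(11)=14 chase 'c': 14 ⇒ 26;  out={2}∪out(26)={2}
  fail(17) 'caad': from fail(16)=0 chase 'd': 0 ⇒ 13;  out=∅∪out(13)=∅
  fail(22) 'ddad': from fail(21)=0 chase 'd': 0 ⇒ 13;  out={5}∪out(13)={5}
  fail(24) 'bdcd': from fail(23)=9 chase 'd': 9 ⇒ 10;  out=∅∪out(10)=∅
  fail(27) 'dbcb': from fail(26)=4 chase 'b': 4→9→0 ⇒ 1;  out={7}∪out(1)={7}
  fail(7) 'bcdbc': from fail(6)=11 chase 'c': 11 ⇒ 12;  out=∅∪out(12)={2}
  fail(18) 'caada': from fail(17)=13 chase 'a': 13→0 ⇒ 0;  out=∅∪out(0)=∅
  fail(25) 'bdcda': from fail(24)=10 chase 'a': 10→13→0 ⇒ 0;  out={6}∪out(0)={6}
  fail(8) 'bcdbcb': from fail(7)=12 chase 'b': 12→26 ⇒ 27;  out={1}∪out(27)={1,7}
  fail(19) 'caadac': from fail(18)=0 chase 'c': 0 ⇒ 9;  out={4}∪out(9)={4}

Run:
i=0 'b': node 0→1
i=1 'd': node 1→2
i=2 'd': node 2→20 (via fail)
i=3 'a': node 20→21
i=4 'd': node 21→22  ** P5@[1:4]
i=5 'c': node 22→9 (via fail)
i=6 'a': node 9→15
i=7 'a': node 15→16
i=8 'd': node 16→17
i=9 'a': node 17→18
i=10 'c': node 18→19  ** P4@[5:10]
i=11 'c': node 19→9 (via fail)
i=12 'b': node 9→1 (via fail)
i=13 'b': node 1→1 (via fail)
i=14 'd': node 1→2
i=15 'a': node 2→3  ** P0@[13:15]
i=16 'a': node 3→0 (via fail)
i=17 'b': node 0→1
i=18 'c': node 1→4
i=19 'd': node 4→5
i=20 'b': node 5→6  ** P3@[19:20]
i=21 'c': node 6→7  ** P2@[18:21]
i=22 'b': node 7→8  ** P1@[17:22],P7@[19:22]
i=23 'd': node 8→2 (via fail)
i=24 'b': node 2→14 (via fail)  ** P3@[23:24]
i=25 'b': node 14→1 (via fail)
i=26 'd': node 1→2
i=27 'a': node 2→3  ** P0@[25:27]
i=28 'd': node 3→13 (via fail)
i=29 'd': node 13→20
i=30 'b': node 20→14 (via fail)  ** P3@[29:30]
i=31 'a': node 14→0 (via fail)
i=32 'b': node 0→1
i=33 'c': node 1→4
i=34 'd': node 4→5

All matches (sorted): [[4,5],[10,4],[15,0],[20,3],[21,2],[22,1],[22,7],[24,3],[27,0],[30,3]]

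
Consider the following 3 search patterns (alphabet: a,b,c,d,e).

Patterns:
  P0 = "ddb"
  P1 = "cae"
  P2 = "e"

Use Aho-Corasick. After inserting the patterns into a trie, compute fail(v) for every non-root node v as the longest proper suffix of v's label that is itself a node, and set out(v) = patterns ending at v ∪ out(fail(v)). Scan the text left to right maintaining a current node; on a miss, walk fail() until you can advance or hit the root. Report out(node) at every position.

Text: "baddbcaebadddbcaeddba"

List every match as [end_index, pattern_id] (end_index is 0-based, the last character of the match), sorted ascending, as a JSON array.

Construct AC machine:
Trie nodes:
  n0 'ε': c→4 d→1 e→7
  n1 'd': d→2
  n2 'dd': b→3
  n3 'ddb': ·  ←P0
  n4 'c': a→5
  n5 'ca': e→6
  n6 'cae': ·  ←P1
  n7 'e': ·  ←P2

BFS fail/out derivation:
  fail(1) 'd': from fail(0)=0 chase 'd': 0 ⇒ 0;  out=∅∪out(0)=∅
  fail(4) 'c': from fail(0)=0 chase 'c': 0 ⇒ 0;  out=∅∪out(0)=∅
  fail(7) 'e': from fail(0)=0 chase 'e': 0 ⇒ 0;  out={2}∪out(0)={2}
  fail(2) 'dd': from fail(1)=0 chase 'd': 0 ⇒ 1;  out=∅∪out(1)=∅
  fail(5) 'ca': from fail(4)=0 chase 'a': 0 ⇒ 0;  out=∅∪out(0)=∅
  fail(3) 'ddb': from fail(2)=1 chase 'b': 1→0 ⇒ 0;  out={0}∪out(0)={0}
  fail(6) 'cae': from fail(5)=0 chase 'e': 0 ⇒ 7;  out={1}∪out(7)={1,2}

Text stream:
[0] read 'b'  n0⇒n0
[1] read 'a'  n0⇒n0
[2] read 'd'  n0⇒n1
[3] read 'd'  n1⇒n2
[4] read 'b'  n2⇒n3  → match P0@[2:4]
[5] read 'c'  n3⇒n4 ·f
[6] read 'a'  n4⇒n5
[7] read 'e'  n5⇒n6  → match P1@[5:7],P2@[7:7]
[8] read 'b'  n6⇒n0 ·f
[9] read 'a'  n0⇒n0
[10] read 'd'  n0⇒n1
[11] read 'd'  n1⇒n2
[12] read 'd'  n2⇒n2 ·f
[13] read 'b'  n2⇒n3  → match P0@[11:13]
[14] read 'c'  n3⇒n4 ·f
[15] read 'a'  n4⇒n5
[16] read 'e'  n5⇒n6  → match P1@[14:16],P2@[16:16]
[17] read 'd'  n6⇒n1 ·f
[18] read 'd'  n1⇒n2
[19] read 'b'  n2⇒n3  → match P0@[17:19]
[20] read 'a'  n3⇒n0 ·f

Result: [[4,0],[7,1],[7,2],[13,0],[16,1],[16,2],[19,0]]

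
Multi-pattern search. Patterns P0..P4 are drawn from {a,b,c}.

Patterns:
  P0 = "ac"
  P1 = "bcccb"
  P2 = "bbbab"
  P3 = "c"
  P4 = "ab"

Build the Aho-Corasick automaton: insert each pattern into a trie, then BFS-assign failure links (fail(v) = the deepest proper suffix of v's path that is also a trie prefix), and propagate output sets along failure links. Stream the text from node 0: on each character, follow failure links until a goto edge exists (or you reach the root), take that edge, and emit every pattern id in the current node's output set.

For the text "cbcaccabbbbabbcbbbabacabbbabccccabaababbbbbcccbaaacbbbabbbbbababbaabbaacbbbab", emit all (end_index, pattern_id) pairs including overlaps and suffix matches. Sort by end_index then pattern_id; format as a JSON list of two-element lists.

Build:
Trie nodes:
  n0 'ε': a→1 b→3 c→12
  n1 'a': b→13 c→2
  n2 'ac': ·  [P0 ends]
  n3 'b': b→8 c→4
  n4 'bc': c→5
  n5 'bcc': c→6
  n6 'bccc': b→7
  n7 'bcccb': ·  [P1 ends]
  n8 'bb': b→9
  n9 'bbb': a→10
  n10 'bbba': b→11
  n11 'bbbab': ·  [P2 ends]
  n12 'c': ·  [P3 ends]
  n13 'ab': ·  [P4 ends]

BFS fail/out derivation:
  fail(1) 'a': from fail(0)=0 chase 'a': 0 ⇒ 0;  out=∅∪out(0)=∅
  fail(3) 'b': from fail(0)=0 chase 'b': 0 ⇒ 0;  out=∅∪out(0)=∅
  fail(12) 'c': from fail(0)=0 chase 'c': 0 ⇒ 0;  out={3}∪out(0)={3}
  fail(2) 'ac': from fail(1)=0 chase 'c': 0 ⇒ 12;  out={0}∪out(12)={0,3}
  fail(4) 'bc': from fail(3)=0 chase 'c': 0 ⇒ 12;  out=∅∪out(12)={3}
  fail(8) 'bb': from fail(3)=0 chase 'b': 0 ⇒ 3;  out=∅∪out(3)=∅
  fail(13) 'ab': from fail(1)=0 chase 'b': 0 ⇒ 3;  out={4}∪out(3)={4}
  fail(5) 'bcc': from fail(4)=12 chase 'c': 12→0 ⇒ 12;  out=∅∪out(12)={3}
  fail(9) 'bbb': from fail(8)=3 chase 'b': 3 ⇒ 8;  out=∅∪out(8)=∅
  fail(6) 'bccc': from fail(5)=12 chase 'c': 12→0 ⇒ 12;  out=∅∪out(12)={3}
  fail(10) 'bbba': from fail(9)=8 chase 'a': 8→3→0 ⇒ 1;  out=∅∪out(1)=∅
  fail(7) 'bcccb': from fail(6)=12 chase 'b': 12→0 ⇒ 3;  out={1}∪out(3)={1}
  fail(11) 'bbbab': from fail(10)=1 chase 'b': 1 ⇒ 13;  out={2}∪out(13)={2,4}

Text stream:
i=0 'c': node 0→12  → match P3@[0:0]
i=1 'b': node 12→3 (fail-walked)
i=2 'c': node 3→4  → match P3@[2:2]
i=3 'a': node 4→1 (fail-walked)
i=4 'c': node 1→2  → match P0@[3:4],P3@[4:4]
i=5 'c': node 2→12 (fail-walked)  → match P3@[5:5]
i=6 'a': node 12→1 (fail-walked)
i=7 'b': node 1→13  → match P4@[6:7]
i=8 'b': node 13→8 (fail-walked)
i=9 'b': node 8→9
i=10 'b': node 9→9 (fail-walked)
i=11 'a': node 9→10
i=12 'b': node 10→11  → match P2@[8:12],P4@[11:12]
i=13 'b': node 11→8 (fail-walked)
i=14 'c': node 8→4 (fail-walked)  → match P3@[14:14]
i=15 'b': node 4→3 (fail-walked)
i=16 'b': node 3→8
i=17 'b': node 8→9
i=18 'a': node 9→10
i=19 'b': node 10→11  → match P2@[15:19],P4@[18:19]
i=20 'a': node 11→1 (fail-walked)
i=21 'c': node 1→2  → match P0@[20:21],P3@[21:21]
i=22 'a': node 2→1 (fail-walked)
i=23 'b': node 1→13  → match P4@[22:23]
i=24 'b': node 13→8 (fail-walked)
i=25 'b': node 8→9
i=26 'a': node 9→10
i=27 'b': node 10→11  → match P2@[23:27],P4@[26:27]
i=28 'c': node 11→4 (fail-walked)  → match P3@[28:28]
i=29 'c': node 4→5  → match P3@[29:29]
i=30 'c': node 5→6  → match P3@[30:30]
i=31 'c': node 6→12 (fail-walked)  → match P3@[31:31]
i=32 'a': node 12→1 (fail-walked)
i=33 'b': node 1→13  → match P4@[32:33]
i=34 'a': node 13→1 (fail-walked)
i=35 'a': node 1→1 (fail-walked)
i=36 'b': node 1→13  → match P4@[35:36]
i=37 'a': node 13→1 (fail-walked)
i=38 'b': node 1→13  → match P4@[37:38]
i=39 'b': node 13→8 (fail-walked)
i=40 'b': node 8→9
i=41 'b': node 9→9 (fail-walked)
i=42 'b': node 9→9 (fail-walked)
i=43 'c': node 9→4 (fail-walked)  → match P3@[43:43]
i=44 'c': node 4→5  → match P3@[44:44]
i=45 'c': node 5→6  → match P3@[45:45]
i=46 'b': node 6→7  → match P1@[42:46]
i=47 'a': node 7→1 (fail-walked)
i=48 'a': node 1→1 (fail-walked)
i=49 'a': node 1→1 (fail-walked)
i=50 'c': node 1→2  → match P0@[49:50],P3@[50:50]
i=51 'b': node 2→3 (fail-walked)
i=52 'b': node 3→8
i=53 'b': node 8→9
i=54 'a': node 9→10
i=55 'b': node 10→11  → match P2@[51:55],P4@[54:55]
i=56 'b': node 11→8 (fail-walked)
i=57 'b': node 8→9
i=58 'b': node 9→9 (fail-walked)
i=59 'b': node 9→9 (fail-walked)
i=60 'a': node 9→10
i=61 'b': node 10→11  → match P2@[57:61],P4@[60:61]
i=62 'a': node 11→1 (fail-walked)
i=63 'b': node 1→13  → match P4@[62:63]
i=64 'b': node 13→8 (fail-walked)
i=65 'a': node 8→1 (fail-walked)
i=66 'a': node 1→1 (fail-walked)
i=67 'b': node 1→13  → match P4@[66:67]
i=68 'b': node 13→8 (fail-walked)
i=69 'a': node 8→1 (fail-walked)
i=70 'a': node 1→1 (fail-walked)
i=71 'c': node 1→2  → match P0@[70:71],P3@[71:71]
i=72 'b': node 2→3 (fail-walked)
i=73 'b': node 3→8
i=74 'b': node 8→9
i=75 'a': node 9→10
i=76 'b': node 10→11  → match P2@[72:76],P4@[75:76]

Result: [[0,3],[2,3],[4,0],[4,3],[5,3],[7,4],[12,2],[12,4],[14,3],[19,2],[19,4],[21,0],[21,3],[23,4],[27,2],[27,4],[28,3],[29,3],[30,3],[31,3],[33,4],[36,4],[38,4],[43,3],[44,3],[45,3],[46,1],[50,0],[50,3],[55,2],[55,4],[61,2],[61,4],[63,4],[67,4],[71,0],[71,3],[76,2],[76,4]]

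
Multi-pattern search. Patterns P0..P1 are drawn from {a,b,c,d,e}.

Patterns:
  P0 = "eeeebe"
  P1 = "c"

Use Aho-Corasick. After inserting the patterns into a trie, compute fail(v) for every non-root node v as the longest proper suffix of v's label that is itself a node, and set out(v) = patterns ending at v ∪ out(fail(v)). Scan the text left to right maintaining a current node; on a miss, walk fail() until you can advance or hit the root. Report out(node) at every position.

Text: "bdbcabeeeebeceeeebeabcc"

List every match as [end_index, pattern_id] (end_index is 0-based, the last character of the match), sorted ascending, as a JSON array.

Build automaton:
Trie nodes:
  0='ε' goto c→7 e→1
  1='e' goto e→2
  2='ee' goto e→3
  3='eee' goto e→4
  4='eeee' goto b→5
  5='eeeeb' goto e→6
  6='eeeebe' goto ·  [P0 ends]
  7='c' goto ·  [P1 ends]

BFS fail/out derivation:
  fail(1) 'e': from fail(0)=0 chase 'e': 0 ⇒ 0;  out=∅∪out(0)=∅
  fail(7) 'c': from fail(0)=0 chase 'c': 0 ⇒ 0;  out={1}∪out(0)={1}
  fail(2) 'ee': from fail(1)=0 chase 'e': 0 ⇒ 1;  out=∅∪out(1)=∅
  fail(3) 'eee': from fail(2)=1 chase 'e': 1 ⇒ 2;  out=∅∪out(2)=∅
  fail(4) 'eeee': from fail(3)=2 chase 'e': 2 ⇒ 3;  out=∅∪out(3)=∅
  fail(5) 'eeeeb': from fail(4)=3 chase 'b': 3→2→1→0 ⇒ 0;  out=∅∪out(0)=∅
  fail(6) 'eeeebe': from fail(5)=0 chase 'e': 0 ⇒ 1;  out={0}∪out(1)={0}

Run:
[0] read 'b'  n0⇒n0
[1] read 'd'  n0⇒n0
[2] read 'b'  n0⇒n0
[3] read 'c'  n0⇒n7  ** P1@[3:3]
[4] read 'a'  n7⇒n0 (via fail)
[5] read 'b'  n0⇒n0
[6] read 'e'  n0⇒n1
[7] read 'e'  n1⇒n2
[8] read 'e'  n2⇒n3
[9] read 'e'  n3⇒n4
[10] read 'b'  n4⇒n5
[11] read 'e'  n5⇒n6  ** P0@[6:11]
[12] read 'c'  n6⇒n7 (via fail)  ** P1@[12:12]
[13] read 'e'  n7⇒n1 (via fail)
[14] read 'e'  n1⇒n2
[15] read 'e'  n2⇒n3
[16] read 'e'  n3⇒n4
[17] read 'b'  n4⇒n5
[18] read 'e'  n5⇒n6  ** P0@[13:18]
[19] read 'a'  n6⇒n0 (via fail)
[20] read 'b'  n0⇒n0
[21] read 'c'  n0⇒n7  ** P1@[21:21]
[22] read 'c'  n7⇒n7 (via fail)  ** P1@[22:22]

Result: [[3,1],[11,0],[12,1],[18,0],[21,1],[22,1]]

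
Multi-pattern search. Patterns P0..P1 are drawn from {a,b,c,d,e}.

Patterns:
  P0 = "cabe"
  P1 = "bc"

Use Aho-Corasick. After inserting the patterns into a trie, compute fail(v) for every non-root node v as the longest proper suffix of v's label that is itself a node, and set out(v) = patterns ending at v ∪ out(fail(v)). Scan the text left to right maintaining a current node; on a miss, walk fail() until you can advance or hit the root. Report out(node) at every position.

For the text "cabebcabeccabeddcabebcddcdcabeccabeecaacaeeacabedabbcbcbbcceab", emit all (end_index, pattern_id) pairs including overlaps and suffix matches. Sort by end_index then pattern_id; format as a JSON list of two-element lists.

Build automaton:
Trie (insert patterns):
  0='ε' goto b→5 c→1
  1='c' goto a→2
  2='ca' goto b→3
  3='cab' goto e→4
  4='cabe' goto ·  ←P0
  5='b' goto c→6
  6='bc' goto ·  ←P1

Failure links (BFS by depth):
  n1('c'): parent n0 fail=0; on 'c' 0 → fail=0;  out ∅∪∅=∅
  n5('b'): parent n0 fail=0; on 'b' 0 → fail=0;  out ∅∪∅=∅
  n2('ca'): parent n1 fail=0; on 'a' 0 → fail=0;  out ∅∪∅=∅
  n6('bc'): parent n5 fail=0; on 'c' 0 → fail=1;  out {1}∪∅={1}
  n3('cab'): parent n2 fail=0; on 'b' 0 → fail=5;  out ∅∪∅=∅
  n4('cabe'): parent n3 fail=5; on 'e' 5→0 → fail=0;  out {0}∪∅={0}

Text stream:
i=0 'c': node 0→1
i=1 'a': node 1→2
i=2 'b': node 2→3
i=3 'e': node 3→4  → match P0@[0:3]
i=4 'b': node 4→5 (via fail)
i=5 'c': node 5→6  → match P1@[4:5]
i=6 'a': node 6→2 (via fail)
i=7 'b': node 2→3
i=8 'e': node 3→4  → match P0@[5:8]
i=9 'c': node 4→1 (via fail)
i=10 'c': node 1→1 (via fail)
i=11 'a': node 1→2
i=12 'b': node 2→3
i=13 'e': node 3→4  → match P0@[10:13]
i=14 'd': node 4→0 (via fail)
i=15 'd': node 0→0
i=16 'c': node 0→1
i=17 'a': node 1→2
i=18 'b': node 2→3
i=19 'e': node 3→4  → match P0@[16:19]
i=20 'b': node 4→5 (via fail)
i=21 'c': node 5→6  → match P1@[20:21]
i=22 'd': node 6→0 (via fail)
i=23 'd': node 0→0
i=24 'c': node 0→1
i=25 'd': node 1→0 (via fail)
i=26 'c': node 0→1
i=27 'a': node 1→2
i=28 'b': node 2→3
i=29 'e': node 3→4  → match P0@[26:29]
i=30 'c': node 4→1 (via fail)
i=31 'c': node 1→1 (via fail)
i=32 'a': node 1→2
i=33 'b': node 2→3
i=34 'e': node 3→4  → match P0@[31:34]
i=35 'e': node 4→0 (via fail)
i=36 'c': node 0→1
i=37 'a': node 1→2
i=38 'a': node 2→0 (via fail)
i=39 'c': node 0→1
i=40 'a': node 1→2
i=41 'e': node 2→0 (via fail)
i=42 'e': node 0→0
i=43 'a': node 0→0
i=44 'c': node 0→1
i=45 'a': node 1→2
i=46 'b': node 2→3
i=47 'e': node 3→4  → match P0@[44:47]
i=48 'd': node 4→0 (via fail)
i=49 'a': node 0→0
i=50 'b': node 0→5
i=51 'b': node 5→5 (via fail)
i=52 'c': node 5→6  → match P1@[51:52]
i=53 'b': node 6→5 (via fail)
i=54 'c': node 5→6  → match P1@[53:54]
i=55 'b': node 6→5 (via fail)
i=56 'b': node 5→5 (via fail)
i=57 'c': node 5→6  → match P1@[56:57]
i=58 'c': node 6→1 (via fail)
i=59 'e': node 1→0 (via fail)
i=60 'a': node 0→0
i=61 'b': node 0→5

Result: [[3,0],[5,1],[8,0],[13,0],[19,0],[21,1],[29,0],[34,0],[47,0],[52,1],[54,1],[57,1]]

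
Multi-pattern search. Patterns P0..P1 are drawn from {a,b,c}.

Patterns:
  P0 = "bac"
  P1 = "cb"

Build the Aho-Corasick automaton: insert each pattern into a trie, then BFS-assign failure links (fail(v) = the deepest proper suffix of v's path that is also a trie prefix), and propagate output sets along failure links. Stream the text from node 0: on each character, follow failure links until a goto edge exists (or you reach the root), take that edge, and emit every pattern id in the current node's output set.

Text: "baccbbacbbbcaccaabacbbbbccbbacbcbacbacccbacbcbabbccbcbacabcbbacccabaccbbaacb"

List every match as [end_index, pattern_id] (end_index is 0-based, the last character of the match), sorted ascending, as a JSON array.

Construct AC machine:
Trie nodes:
  n0 'ε': b→1 c→4
  n1 'b': a→2
  n2 'ba': c→3
  n3 'bac': ·  [P0 ends]
  n4 'c': b→5
  n5 'cb': ·  [P1 ends]

BFS fail/out derivation:
  n1('b'): parent n0 fail=0; on 'b' 0 → fail=0;  out ∅∪∅=∅
  n4('c'): parent n0 fail=0; on 'c' 0 → fail=0;  out ∅∪∅=∅
  n2('ba'): parent n1 fail=0; on 'a' 0 → fail=0;  out ∅∪∅=∅
  n5('cb'): parent n4 fail=0; on 'b' 0 → fail=1;  out {1}∪∅={1}
  n3('bac'): parent n2 fail=0; on 'c' 0 → fail=4;  out {0}∪∅={0}

Scan:
pos 0 'b': at 1
pos 1 'a': at 2
pos 2 'c': at 3  ** P0@[0:2]
pos 3 'c': at 4 ·f
pos 4 'b': at 5  ** P1@[3:4]
pos 5 'b': at 1 ·f
pos 6 'a': at 2
pos 7 'c': at 3  ** P0@[5:7]
pos 8 'b': at 5 ·f  ** P1@[7:8]
pos 9 'b': at 1 ·f
pos 10 'b': at 1 ·f
pos 11 'c': at 4 ·f
pos 12 'a': at 0 ·f
pos 13 'c': at 4
pos 14 'c': at 4 ·f
pos 15 'a': at 0 ·f
pos 16 'a': at 0
pos 17 'b': at 1
pos 18 'a': at 2
pos 19 'c': at 3  ** P0@[17:19]
pos 20 'b': at 5 ·f  ** P1@[19:20]
pos 21 'b': at 1 ·f
pos 22 'b': at 1 ·f
pos 23 'b': at 1 ·f
pos 24 'c': at 4 ·f
pos 25 'c': at 4 ·f
pos 26 'b': at 5  ** P1@[25:26]
pos 27 'b': at 1 ·f
pos 28 'a': at 2
pos 29 'c': at 3  ** P0@[27:29]
pos 30 'b': at 5 ·f  ** P1@[29:30]
pos 31 'c': at 4 ·f
pos 32 'b': at 5  ** P1@[31:32]
pos 33 'a': at 2 ·f
pos 34 'c': at 3  ** P0@[32:34]
pos 35 'b': at 5 ·f  ** P1@[34:35]
pos 36 'a': at 2 ·f
pos 37 'c': at 3  ** P0@[35:37]
pos 38 'c': at 4 ·f
pos 39 'c': at 4 ·f
pos 40 'b': at 5  ** P1@[39:40]
pos 41 'a': at 2 ·f
pos 42 'c': at 3  ** P0@[40:42]
pos 43 'b': at 5 ·f  ** P1@[42:43]
pos 44 'c': at 4 ·f
pos 45 'b': at 5  ** P1@[44:45]
pos 46 'a': at 2 ·f
pos 47 'b': at 1 ·f
pos 48 'b': at 1 ·f
pos 49 'c': at 4 ·f
pos 50 'c': at 4 ·f
pos 51 'b': at 5  ** P1@[50:51]
pos 52 'c': at 4 ·f
pos 53 'b': at 5  ** P1@[52:53]
pos 54 'a': at 2 ·f
pos 55 'c': at 3  ** P0@[53:55]
pos 56 'a': at 0 ·f
pos 57 'b': at 1
pos 58 'c': at 4 ·f
pos 59 'b': at 5  ** P1@[58:59]
pos 60 'b': at 1 ·f
pos 61 'a': at 2
pos 62 'c': at 3  ** P0@[60:62]
pos 63 'c': at 4 ·f
pos 64 'c': at 4 ·f
pos 65 'a': at 0 ·f
pos 66 'b': at 1
pos 67 'a': at 2
pos 68 'c': at 3  ** P0@[66:68]
pos 69 'c': at 4 ·f
pos 70 'b': at 5  ** P1@[69:70]
pos 71 'b': at 1 ·f
pos 72 'a': at 2
pos 73 'a': at 0 ·f
pos 74 'c': at 4
pos 75 'b': at 5  ** P1@[74:75]

Result: [[2,0],[4,1],[7,0],[8,1],[19,0],[20,1],[26,1],[29,0],[30,1],[32,1],[34,0],[35,1],[37,0],[40,1],[42,0],[43,1],[45,1],[51,1],[53,1],[55,0],[59,1],[62,0],[68,0],[70,1],[75,1]]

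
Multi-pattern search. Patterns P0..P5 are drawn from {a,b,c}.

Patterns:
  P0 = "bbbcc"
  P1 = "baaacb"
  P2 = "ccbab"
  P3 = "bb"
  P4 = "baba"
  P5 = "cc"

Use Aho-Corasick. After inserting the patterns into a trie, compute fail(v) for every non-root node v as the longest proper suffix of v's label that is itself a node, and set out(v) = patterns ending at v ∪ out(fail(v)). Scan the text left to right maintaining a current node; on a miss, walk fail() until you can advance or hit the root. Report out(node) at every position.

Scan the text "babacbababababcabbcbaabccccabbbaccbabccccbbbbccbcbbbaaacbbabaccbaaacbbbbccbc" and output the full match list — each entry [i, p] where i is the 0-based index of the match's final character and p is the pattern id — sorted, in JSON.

Build automaton:
Trie (insert patterns):
  n0 'ε': b→1 c→11
  n1 'b': a→6 b→2
  n2 'bb': b→3  ←P3
  n3 'bbb': c→4
  n4 'bbbc': c→5
  n5 'bbbcc': ·  ←P0
  n6 'ba': a→7 b→16
  n7 'baa': a→8
  n8 'baaa': c→9
  n9 'baaac': b→10
  n10 'baaacb': ·  ←P1
  n11 'c': c→12
  n12 'cc': b→13  ←P5
  n13 'ccb': a→14
  n14 'ccba': b→15
  n15 'ccbab': ·  ←P2
  n16 'bab': a→17
  n17 'baba': ·  ←P4

BFS fail/out derivation:
  n1('b'): parent n0 fail=0; on 'b' 0 → fail=0;  out ∅∪∅=∅
  n11('c'): parent n0 fail=0; on 'c' 0 → fail=0;  out ∅∪∅=∅
  n2('bb'): parent n1 fail=0; on 'b' 0 → fail=1;  out {3}∪∅={3}
  n6('ba'): parent n1 fail=0; on 'a' 0 → fail=0;  out ∅∪∅=∅
  n12('cc'): parent n11 fail=0; on 'c' 0 → fail=11;  out {5}∪∅={5}
  n3('bbb'): parent n2 fail=1; on 'b' 1 → fail=2;  out ∅∪{3}={3}
  n7('baa'): parent n6 fail=0; on 'a' 0 → fail=0;  out ∅∪∅=∅
  n13('ccb'): parent n12 fail=11; on 'b' 11→0 → fail=1;  out ∅∪∅=∅
  n16('bab'): parent n6 fail=0; on 'b' 0 → fail=1;  out ∅∪∅=∅
  n4('bbbc'): parent n3 fail=2; on 'c' 2→1→0 → fail=11;  out ∅∪∅=∅
  n8('baaa'): parent n7 fail=0; on 'a' 0 → fail=0;  out ∅∪∅=∅
  n14('ccba'): parent n13 fail=1; on 'a' 1 → fail=6;  out ∅∪∅=∅
  n17('baba'): parent n16 fail=1; on 'a' 1 → fail=6;  out {4}∪∅={4}
  n5('bbbcc'): parent n4 fail=11; on 'c' 11 → fail=12;  out {0}∪{5}={0,5}
  n9('baaac'): parent n8 fail=0; on 'c' 0 → fail=11;  out ∅∪∅=∅
  n15('ccbab'): parent n14 fail=6; on 'b' 6 → fail=16;  out {2}∪∅={2}
  n10('baaacb'): parent n9 fail=11; on 'b' 11→0 → fail=1;  out {1}∪∅={1}

Scan:
pos 0 'b': at 1
pos 1 'a': at 6
pos 2 'b': at 16
pos 3 'a': at 17  emit P4@[0:3]
pos 4 'c': at 11 ·f
pos 5 'b': at 1 ·f
pos 6 'a': at 6
pos 7 'b': at 16
pos 8 'a': at 17  emit P4@[5:8]
pos 9 'b': at 16 ·f
pos 10 'a': at 17  emit P4@[7:10]
pos 11 'b': at 16 ·f
pos 12 'a': at 17  emit P4@[9:12]
pos 13 'b': at 16 ·f
pos 14 'c': at 11 ·f
pos 15 'a': at 0 ·f
pos 16 'b': at 1
pos 17 'b': at 2  emit P3@[16:17]
pos 18 'c': at 11 ·f
pos 19 'b': at 1 ·f
pos 20 'a': at 6
pos 21 'a': at 7
pos 22 'b': at 1 ·f
pos 23 'c': at 11 ·f
pos 24 'c': at 12  emit P5@[23:24]
pos 25 'c': at 12 ·f  emit P5@[24:25]
pos 26 'c': at 12 ·f  emit P5@[25:26]
pos 27 'a': at 0 ·f
pos 28 'b': at 1
pos 29 'b': at 2  emit P3@[28:29]
pos 30 'b': at 3  emit P3@[29:30]
pos 31 'a': at 6 ·f
pos 32 'c': at 11 ·f
pos 33 'c': at 12  emit P5@[32:33]
pos 34 'b': at 13
pos 35 'a': at 14
pos 36 'b': at 15  emit P2@[32:36]
pos 37 'c': at 11 ·f
pos 38 'c': at 12  emit P5@[37:38]
pos 39 'c': at 12 ·f  emit P5@[38:39]
pos 40 'c': at 12 ·f  emit P5@[39:40]
pos 41 'b': at 13
pos 42 'b': at 2 ·f  emit P3@[41:42]
pos 43 'b': at 3  emit P3@[42:43]
pos 44 'b': at 3 ·f  emit P3@[43:44]
pos 45 'c': at 4
pos 46 'c': at 5  emit P0@[42:46],P5@[45:46]
pos 47 'b': at 13 ·f
pos 48 'c': at 11 ·f
pos 49 'b': at 1 ·f
pos 50 'b': at 2  emit P3@[49:50]
pos 51 'b': at 3  emit P3@[50:51]
pos 52 'a': at 6 ·f
pos 53 'a': at 7
pos 54 'a': at 8
pos 55 'c': at 9
pos 56 'b': at 10  emit P1@[51:56]
pos 57 'b': at 2 ·f  emit P3@[56:57]
pos 58 'a': at 6 ·f
pos 59 'b': at 16
pos 60 'a': at 17  emit P4@[57:60]
pos 61 'c': at 11 ·f
pos 62 'c': at 12  emit P5@[61:62]
pos 63 'b': at 13
pos 64 'a': at 14
pos 65 'a': at 7 ·f
pos 66 'a': at 8
pos 67 'c': at 9
pos 68 'b': at 10  emit P1@[63:68]
pos 69 'b': at 2 ·f  emit P3@[68:69]
pos 70 'b': at 3  emit P3@[69:70]
pos 71 'b': at 3 ·f  emit P3@[70:71]
pos 72 'c': at 4
pos 73 'c': at 5  emit P0@[69:73],P5@[72:73]
pos 74 'b': at 13 ·f
pos 75 'c': at 11 ·f

All matches (sorted): [[3,4],[8,4],[10,4],[12,4],[17,3],[24,5],[25,5],[26,5],[29,3],[30,3],[33,5],[36,2],[38,5],[39,5],[40,5],[42,3],[43,3],[44,3],[46,0],[46,5],[50,3],[51,3],[56,1],[57,3],[60,4],[62,5],[68,1],[69,3],[70,3],[71,3],[73,0],[73,5]]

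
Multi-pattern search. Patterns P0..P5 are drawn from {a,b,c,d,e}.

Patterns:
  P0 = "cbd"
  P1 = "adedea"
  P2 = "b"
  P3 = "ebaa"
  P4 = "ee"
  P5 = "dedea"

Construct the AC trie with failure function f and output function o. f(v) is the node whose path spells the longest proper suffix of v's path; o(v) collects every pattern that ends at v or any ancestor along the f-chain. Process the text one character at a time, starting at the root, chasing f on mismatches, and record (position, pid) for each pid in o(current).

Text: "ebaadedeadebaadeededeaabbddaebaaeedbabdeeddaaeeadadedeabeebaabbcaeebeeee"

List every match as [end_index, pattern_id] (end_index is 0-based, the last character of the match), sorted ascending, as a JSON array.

Build:
Trie (insert patterns):
  0='ε' goto a→4 b→10 c→1 d→16 e→11
  1='c' goto b→2
  2='cb' goto d→3
  3='cbd' goto ·  ←P0
  4='a' goto d→5
  5='ad' goto e→6
  6='ade' goto d→7
  7='aded' goto e→8
  8='adede' goto a→9
  9='adedea' goto ·  ←P1
  10='b' goto ·  ←P2
  11='e' goto b→12 e→15
  12='eb' goto a→13
  13='eba' goto a→14
  14='ebaa' goto ·  ←P3
  15='ee' goto ·  ←P4
  16='d' goto e→17
  17='de' goto d→18
  18='ded' goto e→19
  19='dede' goto a→20
  20='dedea' goto ·  ←P5

BFS fail/out derivation:
  fail(1) 'c': from fail(0)=0 chase 'c': 0 ⇒ 0;  out=∅∪out(0)=∅
  fail(4) 'a': from fail(0)=0 chase 'a': 0 ⇒ 0;  out=∅∪out(0)=∅
  fail(10) 'b': from fail(0)=0 chase 'b': 0 ⇒ 0;  out={2}∪out(0)={2}
  fail(11) 'e': from fail(0)=0 chase 'e': 0 ⇒ 0;  out=∅∪out(0)=∅
  fail(16) 'd': from fail(0)=0 chase 'd': 0 ⇒ 0;  out=∅∪out(0)=∅
  fail(2) 'cb': from fail(1)=0 chase 'b': 0 ⇒ 10;  out=∅∪out(10)={2}
  fail(5) 'ad': from fail(4)=0 chase 'd': 0 ⇒ 16;  out=∅∪out(16)=∅
  fail(12) 'eb': from fail(11)=0 chase 'b': 0 ⇒ 10;  out=∅∪out(10)={2}
  fail(15) 'ee': from fail(11)=0 chase 'e': 0 ⇒ 11;  out={4}∪out(11)={4}
  fail(17) 'de': from fail(16)=0 chase 'e': 0 ⇒ 11;  out=∅∪out(11)=∅
  fail(3) 'cbd': from fail(2)=10 chase 'd': 10→0 ⇒ 16;  out={0}∪out(16)={0}
  fail(6) 'ade': from fail(5)=16 chase 'e': 16 ⇒ 17;  out=∅∪out(17)=∅
  fail(13) 'eba': from fail(12)=10 chase 'a': 10→0 ⇒ 4;  out=∅∪out(4)=∅
  fail(18) 'ded': from fail(17)=11 chase 'd': 11→0 ⇒ 16;  out=∅∪out(16)=∅
  fail(7) 'aded': from fail(6)=17 chase 'd': 17 ⇒ 18;  out=∅∪out(18)=∅
  fail(14) 'ebaa': from fail(13)=4 chase 'a': 4→0 ⇒ 4;  out={3}∪out(4)={3}
  fail(19) 'dede': from fail(18)=16 chase 'e': 16 ⇒ 17;  out=∅∪out(17)=∅
  fail(8) 'adede': from fail(7)=18 chase 'e': 18 ⇒ 19;  out=∅∪out(19)=∅
  fail(20) 'dedea': from fail(19)=17 chase 'a': 17→11→0 ⇒ 4;  out={5}∪out(4)={5}
  fail(9) 'adedea': from fail(8)=19 chase 'a': 19 ⇒ 20;  out={1}∪out(20)={1,5}

Scan:
pos 0 'e': at 11
pos 1 'b': at 12  → match P2@[1:1]
pos 2 'a': at 13
pos 3 'a': at 14  → match P3@[0:3]
pos 4 'd': at 5 (via fail)
pos 5 'e': at 6
pos 6 'd': at 7
pos 7 'e': at 8
pos 8 'a': at 9  → match P1@[3:8],P5@[4:8]
pos 9 'd': at 5 (via fail)
pos 10 'e': at 6
pos 11 'b': at 12 (via fail)  → match P2@[11:11]
pos 12 'a': at 13
pos 13 'a': at 14  → match P3@[10:13]
pos 14 'd': at 5 (via fail)
pos 15 'e': at 6
pos 16 'e': at 15 (via fail)  → match P4@[15:16]
pos 17 'd': at 16 (via fail)
pos 18 'e': at 17
pos 19 'd': at 18
pos 20 'e': at 19
pos 21 'a': at 20  → match P5@[17:21]
pos 22 'a': at 4 (via fail)
pos 23 'b': at 10 (via fail)  → match P2@[23:23]
pos 24 'b': at 10 (via fail)  → match P2@[24:24]
pos 25 'd': at 16 (via fail)
pos 26 'd': at 16 (via fail)
pos 27 'a': at 4 (via fail)
pos 28 'e': at 11 (via fail)
pos 29 'b': at 12  → match P2@[29:29]
pos 30 'a': at 13
pos 31 'a': at 14  → match P3@[28:31]
pos 32 'e': at 11 (via fail)
pos 33 'e': at 15  → match P4@[32:33]
pos 34 'd': at 16 (via fail)
pos 35 'b': at 10 (via fail)  → match P2@[35:35]
pos 36 'a': at 4 (via fail)
pos 37 'b': at 10 (via fail)  → match P2@[37:37]
pos 38 'd': at 16 (via fail)
pos 39 'e': at 17
pos 40 'e': at 15 (via fail)  → match P4@[39:40]
pos 41 'd': at 16 (via fail)
pos 42 'd': at 16 (via fail)
pos 43 'a': at 4 (via fail)
pos 44 'a': at 4 (via fail)
pos 45 'e': at 11 (via fail)
pos 46 'e': at 15  → match P4@[45:46]
pos 47 'a': at 4 (via fail)
pos 48 'd': at 5
pos 49 'a': at 4 (via fail)
pos 50 'd': at 5
pos 51 'e': at 6
pos 52 'd': at 7
pos 53 'e': at 8
pos 54 'a': at 9  → match P1@[49:54],P5@[50:54]
pos 55 'b': at 10 (via fail)  → match P2@[55:55]
pos 56 'e': at 11 (via fail)
pos 57 'e': at 15  → match P4@[56:57]
pos 58 'b': at 12 (via fail)  → match P2@[58:58]
pos 59 'a': at 13
pos 60 'a': at 14  → match P3@[57:60]
pos 61 'b': at 10 (via fail)  → match P2@[61:61]
pos 62 'b': at 10 (via fail)  → match P2@[62:62]
pos 63 'c': at 1 (via fail)
pos 64 'a': at 4 (via fail)
pos 65 'e': at 11 (via fail)
pos 66 'e': at 15  → match P4@[65:66]
pos 67 'b': at 12 (via fail)  → match P2@[67:67]
pos 68 'e': at 11 (via fail)
pos 69 'e': at 15  → match P4@[68:69]
pos 70 'e': at 15 (via fail)  → match P4@[69:70]
pos 71 'e': at 15 (via fail)  → match P4@[70:71]

All matches (sorted): [[1,2],[3,3],[8,1],[8,5],[11,2],[13,3],[16,4],[21,5],[23,2],[24,2],[29,2],[31,3],[33,4],[35,2],[37,2],[40,4],[46,4],[54,1],[54,5],[55,2],[57,4],[58,2],[60,3],[61,2],[62,2],[66,4],[67,2],[69,4],[70,4],[71,4]]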